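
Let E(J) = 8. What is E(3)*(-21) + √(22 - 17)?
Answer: -168 + √5 ≈ -165.76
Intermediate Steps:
E(3)*(-21) + √(22 - 17) = 8*(-21) + √(22 - 17) = -168 + √5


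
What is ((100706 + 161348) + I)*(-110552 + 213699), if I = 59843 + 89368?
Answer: 42420750955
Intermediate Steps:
I = 149211
((100706 + 161348) + I)*(-110552 + 213699) = ((100706 + 161348) + 149211)*(-110552 + 213699) = (262054 + 149211)*103147 = 411265*103147 = 42420750955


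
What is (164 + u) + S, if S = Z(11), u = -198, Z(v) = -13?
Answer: -47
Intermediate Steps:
S = -13
(164 + u) + S = (164 - 198) - 13 = -34 - 13 = -47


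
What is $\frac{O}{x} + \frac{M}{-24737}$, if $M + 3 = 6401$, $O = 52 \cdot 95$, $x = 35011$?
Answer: $- \frac{101799598}{866067107} \approx -0.11754$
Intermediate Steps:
$O = 4940$
$M = 6398$ ($M = -3 + 6401 = 6398$)
$\frac{O}{x} + \frac{M}{-24737} = \frac{4940}{35011} + \frac{6398}{-24737} = 4940 \cdot \frac{1}{35011} + 6398 \left(- \frac{1}{24737}\right) = \frac{4940}{35011} - \frac{6398}{24737} = - \frac{101799598}{866067107}$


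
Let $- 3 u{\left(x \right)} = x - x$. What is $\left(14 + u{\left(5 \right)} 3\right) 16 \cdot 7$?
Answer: $1568$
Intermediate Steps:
$u{\left(x \right)} = 0$ ($u{\left(x \right)} = - \frac{x - x}{3} = \left(- \frac{1}{3}\right) 0 = 0$)
$\left(14 + u{\left(5 \right)} 3\right) 16 \cdot 7 = \left(14 + 0 \cdot 3\right) 16 \cdot 7 = \left(14 + 0\right) 16 \cdot 7 = 14 \cdot 16 \cdot 7 = 224 \cdot 7 = 1568$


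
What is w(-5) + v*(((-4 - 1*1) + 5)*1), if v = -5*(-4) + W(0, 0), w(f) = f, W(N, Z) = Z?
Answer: -5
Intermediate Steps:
v = 20 (v = -5*(-4) + 0 = 20 + 0 = 20)
w(-5) + v*(((-4 - 1*1) + 5)*1) = -5 + 20*(((-4 - 1*1) + 5)*1) = -5 + 20*(((-4 - 1) + 5)*1) = -5 + 20*((-5 + 5)*1) = -5 + 20*(0*1) = -5 + 20*0 = -5 + 0 = -5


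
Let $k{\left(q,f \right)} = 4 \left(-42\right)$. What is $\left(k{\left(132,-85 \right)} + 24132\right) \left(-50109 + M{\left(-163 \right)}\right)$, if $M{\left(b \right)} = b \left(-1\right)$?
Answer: $-1196905944$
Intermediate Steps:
$M{\left(b \right)} = - b$
$k{\left(q,f \right)} = -168$
$\left(k{\left(132,-85 \right)} + 24132\right) \left(-50109 + M{\left(-163 \right)}\right) = \left(-168 + 24132\right) \left(-50109 - -163\right) = 23964 \left(-50109 + 163\right) = 23964 \left(-49946\right) = -1196905944$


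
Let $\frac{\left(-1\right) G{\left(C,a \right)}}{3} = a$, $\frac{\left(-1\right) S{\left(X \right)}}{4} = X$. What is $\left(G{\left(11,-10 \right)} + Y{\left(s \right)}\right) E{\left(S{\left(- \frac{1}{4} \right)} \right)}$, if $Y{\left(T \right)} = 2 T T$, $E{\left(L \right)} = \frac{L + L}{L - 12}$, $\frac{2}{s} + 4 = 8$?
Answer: $- \frac{61}{11} \approx -5.5455$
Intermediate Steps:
$S{\left(X \right)} = - 4 X$
$G{\left(C,a \right)} = - 3 a$
$s = \frac{1}{2}$ ($s = \frac{2}{-4 + 8} = \frac{2}{4} = 2 \cdot \frac{1}{4} = \frac{1}{2} \approx 0.5$)
$E{\left(L \right)} = \frac{2 L}{-12 + L}$
$Y{\left(T \right)} = 2 T^{2}$
$\left(G{\left(11,-10 \right)} + Y{\left(s \right)}\right) E{\left(S{\left(- \frac{1}{4} \right)} \right)} = \left(\left(-3\right) \left(-10\right) + \frac{2}{4}\right) \frac{2 \left(- 4 \left(- \frac{1}{4}\right)\right)}{-12 - 4 \left(- \frac{1}{4}\right)} = \left(30 + 2 \cdot \frac{1}{4}\right) \frac{2 \left(- 4 \left(\left(-1\right) \frac{1}{4}\right)\right)}{-12 - 4 \left(\left(-1\right) \frac{1}{4}\right)} = \left(30 + \frac{1}{2}\right) \frac{2 \left(\left(-4\right) \left(- \frac{1}{4}\right)\right)}{-12 - -1} = \frac{61 \cdot 2 \cdot 1 \frac{1}{-12 + 1}}{2} = \frac{61 \cdot 2 \cdot 1 \frac{1}{-11}}{2} = \frac{61 \cdot 2 \cdot 1 \left(- \frac{1}{11}\right)}{2} = \frac{61}{2} \left(- \frac{2}{11}\right) = - \frac{61}{11}$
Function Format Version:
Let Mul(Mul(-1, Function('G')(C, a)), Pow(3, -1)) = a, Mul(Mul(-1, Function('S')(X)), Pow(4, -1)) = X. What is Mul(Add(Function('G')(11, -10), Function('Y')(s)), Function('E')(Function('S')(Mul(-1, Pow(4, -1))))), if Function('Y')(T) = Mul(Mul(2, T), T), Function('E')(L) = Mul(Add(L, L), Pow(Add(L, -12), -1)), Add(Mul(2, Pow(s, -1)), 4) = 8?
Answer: Rational(-61, 11) ≈ -5.5455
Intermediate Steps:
Function('S')(X) = Mul(-4, X)
Function('G')(C, a) = Mul(-3, a)
s = Rational(1, 2) (s = Mul(2, Pow(Add(-4, 8), -1)) = Mul(2, Pow(4, -1)) = Mul(2, Rational(1, 4)) = Rational(1, 2) ≈ 0.50000)
Function('E')(L) = Mul(2, L, Pow(Add(-12, L), -1)) (Function('E')(L) = Mul(Mul(2, L), Pow(Add(-12, L), -1)) = Mul(2, L, Pow(Add(-12, L), -1)))
Function('Y')(T) = Mul(2, Pow(T, 2))
Mul(Add(Function('G')(11, -10), Function('Y')(s)), Function('E')(Function('S')(Mul(-1, Pow(4, -1))))) = Mul(Add(Mul(-3, -10), Mul(2, Pow(Rational(1, 2), 2))), Mul(2, Mul(-4, Mul(-1, Pow(4, -1))), Pow(Add(-12, Mul(-4, Mul(-1, Pow(4, -1)))), -1))) = Mul(Add(30, Mul(2, Rational(1, 4))), Mul(2, Mul(-4, Mul(-1, Rational(1, 4))), Pow(Add(-12, Mul(-4, Mul(-1, Rational(1, 4)))), -1))) = Mul(Add(30, Rational(1, 2)), Mul(2, Mul(-4, Rational(-1, 4)), Pow(Add(-12, Mul(-4, Rational(-1, 4))), -1))) = Mul(Rational(61, 2), Mul(2, 1, Pow(Add(-12, 1), -1))) = Mul(Rational(61, 2), Mul(2, 1, Pow(-11, -1))) = Mul(Rational(61, 2), Mul(2, 1, Rational(-1, 11))) = Mul(Rational(61, 2), Rational(-2, 11)) = Rational(-61, 11)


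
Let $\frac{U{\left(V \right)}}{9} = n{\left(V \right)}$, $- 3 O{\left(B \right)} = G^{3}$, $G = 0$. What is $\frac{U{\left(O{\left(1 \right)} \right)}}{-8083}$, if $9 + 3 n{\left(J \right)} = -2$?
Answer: $\frac{33}{8083} \approx 0.0040826$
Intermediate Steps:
$n{\left(J \right)} = - \frac{11}{3}$ ($n{\left(J \right)} = -3 + \frac{1}{3} \left(-2\right) = -3 - \frac{2}{3} = - \frac{11}{3}$)
$O{\left(B \right)} = 0$ ($O{\left(B \right)} = - \frac{0^{3}}{3} = \left(- \frac{1}{3}\right) 0 = 0$)
$U{\left(V \right)} = -33$ ($U{\left(V \right)} = 9 \left(- \frac{11}{3}\right) = -33$)
$\frac{U{\left(O{\left(1 \right)} \right)}}{-8083} = - \frac{33}{-8083} = \left(-33\right) \left(- \frac{1}{8083}\right) = \frac{33}{8083}$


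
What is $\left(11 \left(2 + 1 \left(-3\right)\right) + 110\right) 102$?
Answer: $10098$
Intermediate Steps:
$\left(11 \left(2 + 1 \left(-3\right)\right) + 110\right) 102 = \left(11 \left(2 - 3\right) + 110\right) 102 = \left(11 \left(-1\right) + 110\right) 102 = \left(-11 + 110\right) 102 = 99 \cdot 102 = 10098$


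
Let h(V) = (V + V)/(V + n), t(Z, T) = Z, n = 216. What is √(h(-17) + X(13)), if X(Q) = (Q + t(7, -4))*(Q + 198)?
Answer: √167109454/199 ≈ 64.960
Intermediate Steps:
X(Q) = (7 + Q)*(198 + Q) (X(Q) = (Q + 7)*(Q + 198) = (7 + Q)*(198 + Q))
h(V) = 2*V/(216 + V) (h(V) = (V + V)/(V + 216) = (2*V)/(216 + V) = 2*V/(216 + V))
√(h(-17) + X(13)) = √(2*(-17)/(216 - 17) + (1386 + 13² + 205*13)) = √(2*(-17)/199 + (1386 + 169 + 2665)) = √(2*(-17)*(1/199) + 4220) = √(-34/199 + 4220) = √(839746/199) = √167109454/199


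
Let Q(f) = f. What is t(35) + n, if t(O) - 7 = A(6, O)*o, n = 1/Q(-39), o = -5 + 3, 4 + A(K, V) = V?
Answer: -2146/39 ≈ -55.026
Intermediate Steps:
A(K, V) = -4 + V
o = -2
n = -1/39 (n = 1/(-39) = -1/39 ≈ -0.025641)
t(O) = 15 - 2*O (t(O) = 7 + (-4 + O)*(-2) = 7 + (8 - 2*O) = 15 - 2*O)
t(35) + n = (15 - 2*35) - 1/39 = (15 - 70) - 1/39 = -55 - 1/39 = -2146/39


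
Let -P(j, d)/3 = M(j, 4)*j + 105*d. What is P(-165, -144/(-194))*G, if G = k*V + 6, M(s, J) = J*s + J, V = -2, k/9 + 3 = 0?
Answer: -1891231200/97 ≈ -1.9497e+7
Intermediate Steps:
k = -27 (k = -27 + 9*0 = -27 + 0 = -27)
M(s, J) = J + J*s
P(j, d) = -315*d - 3*j*(4 + 4*j) (P(j, d) = -3*((4*(1 + j))*j + 105*d) = -3*((4 + 4*j)*j + 105*d) = -3*(j*(4 + 4*j) + 105*d) = -3*(105*d + j*(4 + 4*j)) = -315*d - 3*j*(4 + 4*j))
G = 60 (G = -27*(-2) + 6 = 54 + 6 = 60)
P(-165, -144/(-194))*G = (-(-45360)/(-194) - 12*(-165)*(1 - 165))*60 = (-(-45360)*(-1)/194 - 12*(-165)*(-164))*60 = (-315*72/97 - 324720)*60 = (-22680/97 - 324720)*60 = -31520520/97*60 = -1891231200/97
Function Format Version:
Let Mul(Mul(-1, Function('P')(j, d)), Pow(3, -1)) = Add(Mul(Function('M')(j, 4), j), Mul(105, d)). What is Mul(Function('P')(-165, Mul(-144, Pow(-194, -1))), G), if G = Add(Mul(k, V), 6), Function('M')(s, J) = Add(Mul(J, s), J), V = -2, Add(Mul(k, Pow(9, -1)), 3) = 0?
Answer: Rational(-1891231200, 97) ≈ -1.9497e+7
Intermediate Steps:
k = -27 (k = Add(-27, Mul(9, 0)) = Add(-27, 0) = -27)
Function('M')(s, J) = Add(J, Mul(J, s))
Function('P')(j, d) = Add(Mul(-315, d), Mul(-3, j, Add(4, Mul(4, j)))) (Function('P')(j, d) = Mul(-3, Add(Mul(Mul(4, Add(1, j)), j), Mul(105, d))) = Mul(-3, Add(Mul(Add(4, Mul(4, j)), j), Mul(105, d))) = Mul(-3, Add(Mul(j, Add(4, Mul(4, j))), Mul(105, d))) = Mul(-3, Add(Mul(105, d), Mul(j, Add(4, Mul(4, j))))) = Add(Mul(-315, d), Mul(-3, j, Add(4, Mul(4, j)))))
G = 60 (G = Add(Mul(-27, -2), 6) = Add(54, 6) = 60)
Mul(Function('P')(-165, Mul(-144, Pow(-194, -1))), G) = Mul(Add(Mul(-315, Mul(-144, Pow(-194, -1))), Mul(-12, -165, Add(1, -165))), 60) = Mul(Add(Mul(-315, Mul(-144, Rational(-1, 194))), Mul(-12, -165, -164)), 60) = Mul(Add(Mul(-315, Rational(72, 97)), -324720), 60) = Mul(Add(Rational(-22680, 97), -324720), 60) = Mul(Rational(-31520520, 97), 60) = Rational(-1891231200, 97)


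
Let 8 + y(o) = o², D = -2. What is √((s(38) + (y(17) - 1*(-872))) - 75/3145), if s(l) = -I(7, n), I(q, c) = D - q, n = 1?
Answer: √459725407/629 ≈ 34.088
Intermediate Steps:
I(q, c) = -2 - q
y(o) = -8 + o²
s(l) = 9 (s(l) = -(-2 - 1*7) = -(-2 - 7) = -1*(-9) = 9)
√((s(38) + (y(17) - 1*(-872))) - 75/3145) = √((9 + ((-8 + 17²) - 1*(-872))) - 75/3145) = √((9 + ((-8 + 289) + 872)) - 75*1/3145) = √((9 + (281 + 872)) - 15/629) = √((9 + 1153) - 15/629) = √(1162 - 15/629) = √(730883/629) = √459725407/629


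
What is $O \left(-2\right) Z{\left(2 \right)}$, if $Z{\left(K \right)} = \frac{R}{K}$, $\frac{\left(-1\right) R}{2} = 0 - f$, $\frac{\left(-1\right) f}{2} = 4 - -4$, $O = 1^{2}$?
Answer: $32$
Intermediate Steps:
$O = 1$
$f = -16$ ($f = - 2 \left(4 - -4\right) = - 2 \left(4 + 4\right) = \left(-2\right) 8 = -16$)
$R = -32$ ($R = - 2 \left(0 - -16\right) = - 2 \left(0 + 16\right) = \left(-2\right) 16 = -32$)
$Z{\left(K \right)} = - \frac{32}{K}$
$O \left(-2\right) Z{\left(2 \right)} = 1 \left(-2\right) \left(- \frac{32}{2}\right) = - 2 \left(\left(-32\right) \frac{1}{2}\right) = \left(-2\right) \left(-16\right) = 32$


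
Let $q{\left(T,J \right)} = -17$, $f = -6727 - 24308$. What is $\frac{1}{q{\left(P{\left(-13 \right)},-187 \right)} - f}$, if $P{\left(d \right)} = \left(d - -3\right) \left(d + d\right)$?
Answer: $\frac{1}{31018} \approx 3.2239 \cdot 10^{-5}$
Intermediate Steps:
$f = -31035$
$P{\left(d \right)} = 2 d \left(3 + d\right)$ ($P{\left(d \right)} = \left(d + 3\right) 2 d = \left(3 + d\right) 2 d = 2 d \left(3 + d\right)$)
$\frac{1}{q{\left(P{\left(-13 \right)},-187 \right)} - f} = \frac{1}{-17 - -31035} = \frac{1}{-17 + 31035} = \frac{1}{31018}$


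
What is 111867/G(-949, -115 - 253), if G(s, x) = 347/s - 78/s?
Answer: -106161783/269 ≈ -3.9465e+5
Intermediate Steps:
G(s, x) = 269/s
111867/G(-949, -115 - 253) = 111867/((269/(-949))) = 111867/((269*(-1/949))) = 111867/(-269/949) = 111867*(-949/269) = -106161783/269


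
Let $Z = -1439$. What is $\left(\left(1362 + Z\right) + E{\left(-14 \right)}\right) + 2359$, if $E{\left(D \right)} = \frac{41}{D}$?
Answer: $\frac{31907}{14} \approx 2279.1$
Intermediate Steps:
$\left(\left(1362 + Z\right) + E{\left(-14 \right)}\right) + 2359 = \left(\left(1362 - 1439\right) + \frac{41}{-14}\right) + 2359 = \left(-77 + 41 \left(- \frac{1}{14}\right)\right) + 2359 = \left(-77 - \frac{41}{14}\right) + 2359 = - \frac{1119}{14} + 2359 = \frac{31907}{14}$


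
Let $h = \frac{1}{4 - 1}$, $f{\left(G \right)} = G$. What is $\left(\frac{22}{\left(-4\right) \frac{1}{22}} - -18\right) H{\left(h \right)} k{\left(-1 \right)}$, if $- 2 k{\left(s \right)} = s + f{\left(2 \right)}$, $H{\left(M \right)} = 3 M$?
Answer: $\frac{103}{2} \approx 51.5$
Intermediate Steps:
$h = \frac{1}{3} \approx 0.33333$
$k{\left(s \right)} = -1 - \frac{s}{2}$ ($k{\left(s \right)} = - \frac{s + 2}{2} = - \frac{2 + s}{2} = -1 - \frac{s}{2}$)
$\left(\frac{22}{\left(-4\right) \frac{1}{22}} - -18\right) H{\left(h \right)} k{\left(-1 \right)} = \left(\frac{22}{\left(-4\right) \frac{1}{22}} - -18\right) 3 \cdot \frac{1}{3} \left(-1 - - \frac{1}{2}\right) = \left(\frac{22}{\left(-4\right) \frac{1}{22}} + 18\right) 1 \left(-1 + \frac{1}{2}\right) = \left(\frac{22}{- \frac{2}{11}} + 18\right) 1 \left(- \frac{1}{2}\right) = \left(22 \left(- \frac{11}{2}\right) + 18\right) 1 \left(- \frac{1}{2}\right) = \left(-121 + 18\right) 1 \left(- \frac{1}{2}\right) = \left(-103\right) 1 \left(- \frac{1}{2}\right) = \left(-103\right) \left(- \frac{1}{2}\right) = \frac{103}{2}$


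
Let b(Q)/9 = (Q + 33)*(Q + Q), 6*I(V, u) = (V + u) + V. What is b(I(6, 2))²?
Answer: 2202256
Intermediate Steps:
I(V, u) = V/3 + u/6 (I(V, u) = ((V + u) + V)/6 = (u + 2*V)/6 = V/3 + u/6)
b(Q) = 18*Q*(33 + Q) (b(Q) = 9*((Q + 33)*(Q + Q)) = 9*((33 + Q)*(2*Q)) = 9*(2*Q*(33 + Q)) = 18*Q*(33 + Q))
b(I(6, 2))² = (18*((⅓)*6 + (⅙)*2)*(33 + ((⅓)*6 + (⅙)*2)))² = (18*(2 + ⅓)*(33 + (2 + ⅓)))² = (18*(7/3)*(33 + 7/3))² = (18*(7/3)*(106/3))² = 1484² = 2202256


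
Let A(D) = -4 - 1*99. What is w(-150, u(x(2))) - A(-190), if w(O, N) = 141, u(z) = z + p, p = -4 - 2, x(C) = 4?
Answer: 244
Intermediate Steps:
A(D) = -103 (A(D) = -4 - 99 = -103)
p = -6
u(z) = -6 + z (u(z) = z - 6 = -6 + z)
w(-150, u(x(2))) - A(-190) = 141 - 1*(-103) = 141 + 103 = 244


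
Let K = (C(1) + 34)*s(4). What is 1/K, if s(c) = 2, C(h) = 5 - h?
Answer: 1/76 ≈ 0.013158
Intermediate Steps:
K = 76 (K = ((5 - 1*1) + 34)*2 = ((5 - 1) + 34)*2 = (4 + 34)*2 = 38*2 = 76)
1/K = 1/76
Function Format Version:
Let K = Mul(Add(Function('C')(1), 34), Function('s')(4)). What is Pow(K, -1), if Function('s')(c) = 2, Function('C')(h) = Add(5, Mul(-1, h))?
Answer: Rational(1, 76) ≈ 0.013158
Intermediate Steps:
K = 76 (K = Mul(Add(Add(5, Mul(-1, 1)), 34), 2) = Mul(Add(Add(5, -1), 34), 2) = Mul(Add(4, 34), 2) = Mul(38, 2) = 76)
Pow(K, -1) = Pow(76, -1) = Rational(1, 76)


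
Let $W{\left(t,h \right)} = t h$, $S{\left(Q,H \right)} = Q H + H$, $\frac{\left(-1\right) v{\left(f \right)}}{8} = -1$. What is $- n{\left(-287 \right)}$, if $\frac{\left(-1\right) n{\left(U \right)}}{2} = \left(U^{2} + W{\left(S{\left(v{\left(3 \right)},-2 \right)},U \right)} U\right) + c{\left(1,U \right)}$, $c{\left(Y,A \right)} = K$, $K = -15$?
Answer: $-2800576$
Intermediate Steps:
$v{\left(f \right)} = 8$ ($v{\left(f \right)} = \left(-8\right) \left(-1\right) = 8$)
$c{\left(Y,A \right)} = -15$
$S{\left(Q,H \right)} = H + H Q$ ($S{\left(Q,H \right)} = H Q + H = H + H Q$)
$W{\left(t,h \right)} = h t$
$n{\left(U \right)} = 30 + 34 U^{2}$ ($n{\left(U \right)} = - 2 \left(\left(U^{2} + U \left(- 2 \left(1 + 8\right)\right) U\right) - 15\right) = - 2 \left(\left(U^{2} + U \left(\left(-2\right) 9\right) U\right) - 15\right) = - 2 \left(\left(U^{2} + U \left(-18\right) U\right) - 15\right) = - 2 \left(\left(U^{2} + - 18 U U\right) - 15\right) = - 2 \left(\left(U^{2} - 18 U^{2}\right) - 15\right) = - 2 \left(- 17 U^{2} - 15\right) = - 2 \left(-15 - 17 U^{2}\right) = 30 + 34 U^{2}$)
$- n{\left(-287 \right)} = - (30 + 34 \left(-287\right)^{2}) = - (30 + 34 \cdot 82369) = - (30 + 2800546) = \left(-1\right) 2800576 = -2800576$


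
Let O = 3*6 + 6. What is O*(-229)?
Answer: -5496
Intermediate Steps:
O = 24 (O = 18 + 6 = 24)
O*(-229) = 24*(-229) = -5496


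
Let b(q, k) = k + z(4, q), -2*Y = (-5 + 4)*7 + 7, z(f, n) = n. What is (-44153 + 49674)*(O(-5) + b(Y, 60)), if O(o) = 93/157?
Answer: 52521273/157 ≈ 3.3453e+5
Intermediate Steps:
Y = 0 (Y = -((-5 + 4)*7 + 7)/2 = -(-1*7 + 7)/2 = -(-7 + 7)/2 = -½*0 = 0)
b(q, k) = k + q
O(o) = 93/157 (O(o) = 93*(1/157) = 93/157)
(-44153 + 49674)*(O(-5) + b(Y, 60)) = (-44153 + 49674)*(93/157 + (60 + 0)) = 5521*(93/157 + 60) = 5521*(9513/157) = 52521273/157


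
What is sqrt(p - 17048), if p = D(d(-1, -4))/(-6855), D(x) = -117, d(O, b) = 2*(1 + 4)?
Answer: I*sqrt(89011354685)/2285 ≈ 130.57*I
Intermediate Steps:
d(O, b) = 10 (d(O, b) = 2*5 = 10)
p = 39/2285 (p = -117/(-6855) = -117*(-1/6855) = 39/2285 ≈ 0.017068)
sqrt(p - 17048) = sqrt(39/2285 - 17048) = sqrt(-38954641/2285) = I*sqrt(89011354685)/2285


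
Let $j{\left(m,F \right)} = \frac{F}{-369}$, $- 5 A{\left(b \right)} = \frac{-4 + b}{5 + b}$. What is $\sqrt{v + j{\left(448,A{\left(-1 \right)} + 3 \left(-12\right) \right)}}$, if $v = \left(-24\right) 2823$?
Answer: $\frac{i \sqrt{4100074169}}{246} \approx 260.29 i$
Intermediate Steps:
$A{\left(b \right)} = - \frac{-4 + b}{5 \left(5 + b\right)}$ ($A{\left(b \right)} = - \frac{\left(-4 + b\right) \frac{1}{5 + b}}{5} = - \frac{\frac{1}{5 + b} \left(-4 + b\right)}{5} = - \frac{-4 + b}{5 \left(5 + b\right)}$)
$j{\left(m,F \right)} = - \frac{F}{369}$ ($j{\left(m,F \right)} = F \left(- \frac{1}{369}\right) = - \frac{F}{369}$)
$v = -67752$
$\sqrt{v + j{\left(448,A{\left(-1 \right)} + 3 \left(-12\right) \right)}} = \sqrt{-67752 - \frac{\frac{4 - -1}{5 \left(5 - 1\right)} + 3 \left(-12\right)}{369}} = \sqrt{-67752 - \frac{\frac{4 + 1}{5 \cdot 4} - 36}{369}} = \sqrt{-67752 - \frac{\frac{1}{5} \cdot \frac{1}{4} \cdot 5 - 36}{369}} = \sqrt{-67752 - \frac{\frac{1}{4} - 36}{369}} = \sqrt{-67752 - - \frac{143}{1476}} = \sqrt{-67752 + \frac{143}{1476}} = \sqrt{- \frac{100001809}{1476}} = \frac{i \sqrt{4100074169}}{246}$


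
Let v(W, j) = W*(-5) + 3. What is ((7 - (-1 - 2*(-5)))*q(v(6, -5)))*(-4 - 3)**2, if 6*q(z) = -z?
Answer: -441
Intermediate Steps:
v(W, j) = 3 - 5*W (v(W, j) = -5*W + 3 = 3 - 5*W)
q(z) = -z/6 (q(z) = (-z)/6 = -z/6)
((7 - (-1 - 2*(-5)))*q(v(6, -5)))*(-4 - 3)**2 = ((7 - (-1 - 2*(-5)))*(-(3 - 5*6)/6))*(-4 - 3)**2 = ((7 - (-1 + 10))*(-(3 - 30)/6))*(-7)**2 = ((7 - 1*9)*(-1/6*(-27)))*49 = ((7 - 9)*(9/2))*49 = -2*9/2*49 = -9*49 = -441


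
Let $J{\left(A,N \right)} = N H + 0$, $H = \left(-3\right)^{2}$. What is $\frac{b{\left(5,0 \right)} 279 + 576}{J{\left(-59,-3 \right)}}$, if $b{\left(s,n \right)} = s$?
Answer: $-73$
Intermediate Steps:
$H = 9$
$J{\left(A,N \right)} = 9 N$ ($J{\left(A,N \right)} = N 9 + 0 = 9 N + 0 = 9 N$)
$\frac{b{\left(5,0 \right)} 279 + 576}{J{\left(-59,-3 \right)}} = \frac{5 \cdot 279 + 576}{9 \left(-3\right)} = \frac{1395 + 576}{-27} = 1971 \left(- \frac{1}{27}\right) = -73$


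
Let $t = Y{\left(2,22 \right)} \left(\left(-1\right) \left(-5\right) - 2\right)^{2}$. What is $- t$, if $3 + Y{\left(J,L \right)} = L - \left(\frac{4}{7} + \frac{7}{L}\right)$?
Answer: $- \frac{25101}{154} \approx -162.99$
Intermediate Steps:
$Y{\left(J,L \right)} = - \frac{25}{7} + L - \frac{7}{L}$ ($Y{\left(J,L \right)} = -3 - \left(\frac{4}{7} - L + \frac{7}{L}\right) = - \frac{25}{7} + L - \frac{7}{L}$)
$t = \frac{25101}{154}$ ($t = \left(- \frac{25}{7} + 22 - \frac{7}{22}\right) \left(\left(-1\right) \left(-5\right) - 2\right)^{2} = \left(- \frac{25}{7} + 22 - \frac{7}{22}\right) \left(5 - 2\right)^{2} = \left(- \frac{25}{7} + 22 - \frac{7}{22}\right) 3^{2} = \frac{2789}{154} \cdot 9 = \frac{25101}{154} \approx 162.99$)
$- t = \left(-1\right) \frac{25101}{154} = - \frac{25101}{154}$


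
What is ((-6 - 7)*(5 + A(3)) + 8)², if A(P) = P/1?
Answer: 9216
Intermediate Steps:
A(P) = P (A(P) = P*1 = P)
((-6 - 7)*(5 + A(3)) + 8)² = ((-6 - 7)*(5 + 3) + 8)² = (-13*8 + 8)² = (-104 + 8)² = (-96)² = 9216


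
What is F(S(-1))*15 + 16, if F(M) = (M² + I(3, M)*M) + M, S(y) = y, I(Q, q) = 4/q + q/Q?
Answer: 81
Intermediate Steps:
F(M) = M + M² + M*(4/M + M/3) (F(M) = (M² + (4/M + M/3)*M) + M = (M² + M*(4/M + M/3)) + M = M + M² + M*(4/M + M/3))
F(S(-1))*15 + 16 = (4 - 1 + (4/3)*(-1)²)*15 + 16 = (4 - 1 + (4/3)*1)*15 + 16 = (4 - 1 + 4/3)*15 + 16 = (13/3)*15 + 16 = 65 + 16 = 81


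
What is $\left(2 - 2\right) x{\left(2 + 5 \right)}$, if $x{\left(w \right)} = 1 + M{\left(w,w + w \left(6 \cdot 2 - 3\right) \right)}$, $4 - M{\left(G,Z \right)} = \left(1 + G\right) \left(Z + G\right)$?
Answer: $0$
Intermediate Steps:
$M{\left(G,Z \right)} = 4 - \left(1 + G\right) \left(G + Z\right)$ ($M{\left(G,Z \right)} = 4 - \left(1 + G\right) \left(Z + G\right) = 4 - \left(1 + G\right) \left(G + Z\right)$)
$x{\left(w \right)} = 5 - 11 w - 11 w^{2}$ ($x{\left(w \right)} = 1 - \left(-4 + w^{2} + 2 w + w \left(w + w \left(6 \cdot 2 - 3\right)\right) + w \left(6 \cdot 2 - 3\right)\right) = 1 - \left(-4 + w^{2} + 2 w + w \left(12 - 3\right) + w \left(w + w \left(12 - 3\right)\right)\right) = 1 - \left(-4 + w^{2} + 2 w + w 9 + w \left(w + w 9\right)\right) = 1 - \left(-4 + w^{2} + 11 w + w \left(w + 9 w\right)\right) = 1 - \left(-4 + w^{2} + 11 w + w 10 w\right) = 1 - \left(-4 + 11 w + 11 w^{2}\right) = 5 - 11 w - 11 w^{2}$)
$\left(2 - 2\right) x{\left(2 + 5 \right)} = \left(2 - 2\right) \left(5 - 11 \left(2 + 5\right) - 11 \left(2 + 5\right)^{2}\right) = 0 \left(5 - 77 - 11 \cdot 7^{2}\right) = 0 \left(5 - 77 - 539\right) = 0 \left(-611\right) = 0$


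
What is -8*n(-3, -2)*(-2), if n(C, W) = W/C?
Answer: 32/3 ≈ 10.667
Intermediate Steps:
-8*n(-3, -2)*(-2) = -(-16)/(-3)*(-2) = -(-16)*(-1)/3*(-2) = -8*⅔*(-2) = -16/3*(-2) = 32/3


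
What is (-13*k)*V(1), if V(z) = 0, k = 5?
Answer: 0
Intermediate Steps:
(-13*k)*V(1) = -13*5*0 = -65*0 = 0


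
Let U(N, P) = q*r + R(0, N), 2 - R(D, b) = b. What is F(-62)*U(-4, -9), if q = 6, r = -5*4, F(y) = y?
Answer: 7068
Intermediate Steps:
r = -20
R(D, b) = 2 - b
U(N, P) = -118 - N (U(N, P) = 6*(-20) + (2 - N) = -120 + (2 - N) = -118 - N)
F(-62)*U(-4, -9) = -62*(-118 - 1*(-4)) = -62*(-118 + 4) = -62*(-114) = 7068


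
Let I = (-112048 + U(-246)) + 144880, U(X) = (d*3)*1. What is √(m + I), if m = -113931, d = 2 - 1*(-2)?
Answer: I*√81087 ≈ 284.76*I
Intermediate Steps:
d = 4 (d = 2 + 2 = 4)
U(X) = 12 (U(X) = (4*3)*1 = 12*1 = 12)
I = 32844 (I = (-112048 + 12) + 144880 = -112036 + 144880 = 32844)
√(m + I) = √(-113931 + 32844) = √(-81087) = I*√81087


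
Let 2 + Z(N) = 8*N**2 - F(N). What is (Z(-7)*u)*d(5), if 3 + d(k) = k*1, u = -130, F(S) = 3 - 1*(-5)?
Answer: -99320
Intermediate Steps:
F(S) = 8 (F(S) = 3 + 5 = 8)
Z(N) = -10 + 8*N**2 (Z(N) = -2 + (8*N**2 - 1*8) = -2 + (8*N**2 - 8) = -2 + (-8 + 8*N**2) = -10 + 8*N**2)
d(k) = -3 + k (d(k) = -3 + k*1 = -3 + k)
(Z(-7)*u)*d(5) = ((-10 + 8*(-7)**2)*(-130))*(-3 + 5) = ((-10 + 8*49)*(-130))*2 = ((-10 + 392)*(-130))*2 = (382*(-130))*2 = -49660*2 = -99320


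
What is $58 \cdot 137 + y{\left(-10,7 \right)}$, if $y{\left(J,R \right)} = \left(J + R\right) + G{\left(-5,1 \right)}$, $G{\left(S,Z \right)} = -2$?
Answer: $7941$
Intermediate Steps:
$y{\left(J,R \right)} = -2 + J + R$ ($y{\left(J,R \right)} = \left(J + R\right) - 2 = -2 + J + R$)
$58 \cdot 137 + y{\left(-10,7 \right)} = 58 \cdot 137 - 5 = 7946 - 5 = 7941$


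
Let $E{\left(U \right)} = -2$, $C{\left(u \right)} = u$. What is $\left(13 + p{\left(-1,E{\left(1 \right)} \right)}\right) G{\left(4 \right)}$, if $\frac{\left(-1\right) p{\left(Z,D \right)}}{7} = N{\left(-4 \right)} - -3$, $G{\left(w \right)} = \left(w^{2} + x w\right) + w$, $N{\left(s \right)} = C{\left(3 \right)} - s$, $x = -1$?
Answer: $-912$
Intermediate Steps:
$N{\left(s \right)} = 3 - s$
$G{\left(w \right)} = w^{2}$ ($G{\left(w \right)} = \left(w^{2} - w\right) + w = w^{2}$)
$p{\left(Z,D \right)} = -70$ ($p{\left(Z,D \right)} = - 7 \left(\left(3 - -4\right) - -3\right) = - 7 \left(\left(3 + 4\right) + 3\right) = - 7 \left(7 + 3\right) = \left(-7\right) 10 = -70$)
$\left(13 + p{\left(-1,E{\left(1 \right)} \right)}\right) G{\left(4 \right)} = \left(13 - 70\right) 4^{2} = \left(-57\right) 16 = -912$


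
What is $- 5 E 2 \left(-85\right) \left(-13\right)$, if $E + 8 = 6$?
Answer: $22100$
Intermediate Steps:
$E = -2$ ($E = -8 + 6 = -2$)
$- 5 E 2 \left(-85\right) \left(-13\right) = \left(-5\right) \left(-2\right) 2 \left(-85\right) \left(-13\right) = 10 \cdot 2 \left(-85\right) \left(-13\right) = 20 \left(-85\right) \left(-13\right) = \left(-1700\right) \left(-13\right) = 22100$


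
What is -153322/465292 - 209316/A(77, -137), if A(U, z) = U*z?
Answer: 47887833247/2454182654 ≈ 19.513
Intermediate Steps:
-153322/465292 - 209316/A(77, -137) = -153322/465292 - 209316/(77*(-137)) = -153322*1/465292 - 209316/(-10549) = -76661/232646 - 209316*(-1/10549) = -76661/232646 + 209316/10549 = 47887833247/2454182654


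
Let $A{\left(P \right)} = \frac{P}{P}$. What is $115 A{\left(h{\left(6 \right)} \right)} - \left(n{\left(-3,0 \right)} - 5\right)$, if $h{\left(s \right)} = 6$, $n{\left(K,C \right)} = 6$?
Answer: $114$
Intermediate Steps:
$A{\left(P \right)} = 1$
$115 A{\left(h{\left(6 \right)} \right)} - \left(n{\left(-3,0 \right)} - 5\right) = 115 \cdot 1 - \left(6 - 5\right) = 115 - 1 = 114$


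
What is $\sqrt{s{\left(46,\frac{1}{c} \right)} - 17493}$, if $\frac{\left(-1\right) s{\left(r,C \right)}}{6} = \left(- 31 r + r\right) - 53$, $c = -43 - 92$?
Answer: $i \sqrt{8895} \approx 94.313 i$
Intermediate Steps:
$c = -135$
$s{\left(r,C \right)} = 318 + 180 r$ ($s{\left(r,C \right)} = - 6 \left(\left(- 31 r + r\right) - 53\right) = - 6 \left(- 30 r - 53\right) = - 6 \left(-53 - 30 r\right) = 318 + 180 r$)
$\sqrt{s{\left(46,\frac{1}{c} \right)} - 17493} = \sqrt{\left(318 + 180 \cdot 46\right) - 17493} = \sqrt{\left(318 + 8280\right) - 17493} = \sqrt{8598 - 17493} = \sqrt{-8895} = i \sqrt{8895}$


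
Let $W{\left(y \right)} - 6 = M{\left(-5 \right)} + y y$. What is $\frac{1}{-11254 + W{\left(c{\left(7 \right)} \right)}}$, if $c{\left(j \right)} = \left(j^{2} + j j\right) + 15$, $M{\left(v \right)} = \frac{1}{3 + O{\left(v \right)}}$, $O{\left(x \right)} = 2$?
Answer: $\frac{5}{7606} \approx 0.00065738$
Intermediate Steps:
$M{\left(v \right)} = \frac{1}{5}$ ($M{\left(v \right)} = \frac{1}{3 + 2} = \frac{1}{5}$)
$c{\left(j \right)} = 15 + 2 j^{2}$ ($c{\left(j \right)} = \left(j^{2} + j^{2}\right) + 15 = 2 j^{2} + 15 = 15 + 2 j^{2}$)
$W{\left(y \right)} = \frac{31}{5} + y^{2}$ ($W{\left(y \right)} = 6 + \left(\frac{1}{5} + y y\right) = 6 + \left(\frac{1}{5} + y^{2}\right) = \frac{31}{5} + y^{2}$)
$\frac{1}{-11254 + W{\left(c{\left(7 \right)} \right)}} = \frac{1}{-11254 + \left(\frac{31}{5} + \left(15 + 2 \cdot 7^{2}\right)^{2}\right)} = \frac{1}{-11254 + \left(\frac{31}{5} + \left(15 + 2 \cdot 49\right)^{2}\right)} = \frac{1}{-11254 + \left(\frac{31}{5} + \left(15 + 98\right)^{2}\right)} = \frac{1}{-11254 + \left(\frac{31}{5} + 113^{2}\right)} = \frac{1}{-11254 + \left(\frac{31}{5} + 12769\right)} = \frac{1}{-11254 + \frac{63876}{5}} = \frac{1}{\frac{7606}{5}} = \frac{5}{7606}$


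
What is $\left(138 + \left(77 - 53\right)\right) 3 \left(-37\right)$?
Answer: $-17982$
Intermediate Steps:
$\left(138 + \left(77 - 53\right)\right) 3 \left(-37\right) = \left(138 + \left(77 - 53\right)\right) \left(-111\right) = \left(138 + 24\right) \left(-111\right) = 162 \left(-111\right) = -17982$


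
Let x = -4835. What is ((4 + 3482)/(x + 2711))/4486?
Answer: -581/1588044 ≈ -0.00036586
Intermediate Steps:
((4 + 3482)/(x + 2711))/4486 = ((4 + 3482)/(-4835 + 2711))/4486 = (3486/(-2124))*(1/4486) = (3486*(-1/2124))*(1/4486) = -581/354*1/4486 = -581/1588044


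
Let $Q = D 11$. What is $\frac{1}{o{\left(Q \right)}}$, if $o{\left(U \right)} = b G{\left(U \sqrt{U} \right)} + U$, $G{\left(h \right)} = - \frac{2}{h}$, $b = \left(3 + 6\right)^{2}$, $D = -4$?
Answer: $- \frac{937024}{41235617} + \frac{3564 i \sqrt{11}}{41235617} \approx -0.022724 + 0.00028666 i$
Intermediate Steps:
$b = 81$ ($b = 9^{2} = 81$)
$Q = -44$ ($Q = \left(-4\right) 11 = -44$)
$o{\left(U \right)} = U - \frac{162}{U^{\frac{3}{2}}}$ ($o{\left(U \right)} = 81 \left(- \frac{2}{U \sqrt{U}}\right) + U = 81 \left(- \frac{2}{U^{\frac{3}{2}}}\right) + U = - \frac{162}{U^{\frac{3}{2}}} + U = U - \frac{162}{U^{\frac{3}{2}}}$)
$\frac{1}{o{\left(Q \right)}} = \frac{1}{-44 - \frac{162}{\left(-88\right) i \sqrt{11}}} = \frac{1}{-44 - 162 \frac{i \sqrt{11}}{968}} = \frac{1}{-44 - \frac{81 i \sqrt{11}}{484}}$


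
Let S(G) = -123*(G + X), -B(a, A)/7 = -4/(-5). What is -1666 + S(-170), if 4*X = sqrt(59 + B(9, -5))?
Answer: 19244 - 123*sqrt(1335)/20 ≈ 19019.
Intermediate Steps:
B(a, A) = -28/5 (B(a, A) = -(-28)/(-5) = -(-28)*(-1)/5 = -7*4/5 = -28/5)
X = sqrt(1335)/20 (X = sqrt(59 - 28/5)/4 = sqrt(267/5)/4 = (sqrt(1335)/5)/4 = sqrt(1335)/20 ≈ 1.8269)
S(G) = -123*G - 123*sqrt(1335)/20 (S(G) = -123*(G + sqrt(1335)/20) = -123*G - 123*sqrt(1335)/20)
-1666 + S(-170) = -1666 + (-123*(-170) - 123*sqrt(1335)/20) = -1666 + (20910 - 123*sqrt(1335)/20) = 19244 - 123*sqrt(1335)/20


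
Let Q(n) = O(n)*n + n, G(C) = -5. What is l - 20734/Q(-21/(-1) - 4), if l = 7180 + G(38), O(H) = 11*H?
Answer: 11455283/1598 ≈ 7168.5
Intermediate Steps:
Q(n) = n + 11*n**2 (Q(n) = (11*n)*n + n = 11*n**2 + n = n + 11*n**2)
l = 7175 (l = 7180 - 5 = 7175)
l - 20734/Q(-21/(-1) - 4) = 7175 - 20734/((-21/(-1) - 4)*(1 + 11*(-21/(-1) - 4))) = 7175 - 20734/((-21*(-1) - 4)*(1 + 11*(-21*(-1) - 4))) = 7175 - 20734/((-7*(-3) - 4)*(1 + 11*(-7*(-3) - 4))) = 7175 - 20734/((21 - 4)*(1 + 11*(21 - 4))) = 7175 - 20734/(17*(1 + 11*17)) = 7175 - 20734/(17*(1 + 187)) = 7175 - 20734/(17*188) = 7175 - 20734/3196 = 7175 - 1*10367/1598 = 7175 - 10367/1598 = 11455283/1598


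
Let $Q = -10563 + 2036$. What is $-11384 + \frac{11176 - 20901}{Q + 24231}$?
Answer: $- \frac{178784061}{15704} \approx -11385.0$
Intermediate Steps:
$Q = -8527$
$-11384 + \frac{11176 - 20901}{Q + 24231} = -11384 + \frac{11176 - 20901}{-8527 + 24231} = -11384 - \frac{9725}{15704} = - \frac{178784061}{15704}$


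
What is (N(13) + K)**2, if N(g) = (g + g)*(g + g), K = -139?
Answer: 288369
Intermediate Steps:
N(g) = 4*g**2 (N(g) = (2*g)*(2*g) = 4*g**2)
(N(13) + K)**2 = (4*13**2 - 139)**2 = (4*169 - 139)**2 = (676 - 139)**2 = 537**2 = 288369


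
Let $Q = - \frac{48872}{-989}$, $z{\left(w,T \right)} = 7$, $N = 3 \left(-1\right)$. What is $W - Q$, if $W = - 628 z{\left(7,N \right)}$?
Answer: $- \frac{4396516}{989} \approx -4445.4$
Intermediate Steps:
$N = -3$
$Q = \frac{48872}{989}$ ($Q = \left(-48872\right) \left(- \frac{1}{989}\right) = \frac{48872}{989} \approx 49.416$)
$W = -4396$ ($W = \left(-628\right) 7 = -4396$)
$W - Q = -4396 - \frac{48872}{989} = - \frac{4396516}{989}$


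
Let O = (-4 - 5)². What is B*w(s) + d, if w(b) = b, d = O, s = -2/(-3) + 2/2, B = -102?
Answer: -89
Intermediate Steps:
s = 5/3 (s = -2*(-⅓) + 2*(½) = ⅔ + 1 = 5/3 ≈ 1.6667)
O = 81 (O = (-9)² = 81)
d = 81
B*w(s) + d = -102*5/3 + 81 = -170 + 81 = -89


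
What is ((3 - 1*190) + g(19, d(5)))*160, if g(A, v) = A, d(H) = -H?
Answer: -26880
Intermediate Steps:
((3 - 1*190) + g(19, d(5)))*160 = ((3 - 1*190) + 19)*160 = ((3 - 190) + 19)*160 = (-187 + 19)*160 = -168*160 = -26880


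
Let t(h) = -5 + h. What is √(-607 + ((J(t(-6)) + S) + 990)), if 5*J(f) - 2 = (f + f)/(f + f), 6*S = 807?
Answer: √51810/10 ≈ 22.762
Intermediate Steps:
S = 269/2 (S = (⅙)*807 = 269/2 ≈ 134.50)
J(f) = ⅗ (J(f) = ⅖ + ((f + f)/(f + f))/5 = ⅖ + ((2*f)/((2*f)))/5 = ⅖ + ((2*f)*(1/(2*f)))/5 = ⅖ + (⅕)*1 = ⅖ + ⅕ = ⅗)
√(-607 + ((J(t(-6)) + S) + 990)) = √(-607 + ((⅗ + 269/2) + 990)) = √(-607 + (1351/10 + 990)) = √(-607 + 11251/10) = √(5181/10) = √51810/10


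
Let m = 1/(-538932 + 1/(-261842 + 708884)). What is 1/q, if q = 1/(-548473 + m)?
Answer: -132140988688925681/240925239143 ≈ -5.4847e+5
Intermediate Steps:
m = -447042/240925239143 (m = 1/(-538932 + 1/447042) = 1/(-240925239143/447042) = -447042/240925239143 ≈ -1.8555e-6)
q = -240925239143/132140988688925681 (q = 1/(-548473 - 447042/240925239143) = 1/(-132140988688925681/240925239143) = -240925239143/132140988688925681 ≈ -1.8232e-6)
1/q = 1/(-240925239143/132140988688925681) = -132140988688925681/240925239143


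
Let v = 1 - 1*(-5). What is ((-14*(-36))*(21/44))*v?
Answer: 15876/11 ≈ 1443.3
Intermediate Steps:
v = 6 (v = 1 + 5 = 6)
((-14*(-36))*(21/44))*v = ((-14*(-36))*(21/44))*6 = (504*(21*(1/44)))*6 = (504*(21/44))*6 = (2646/11)*6 = 15876/11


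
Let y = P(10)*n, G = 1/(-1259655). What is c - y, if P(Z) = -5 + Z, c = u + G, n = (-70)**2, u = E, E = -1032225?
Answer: -1331108929876/1259655 ≈ -1.0567e+6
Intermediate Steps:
u = -1032225
G = -1/1259655 ≈ -7.9387e-7
n = 4900
c = -1300247382376/1259655 (c = -1032225 - 1/1259655 = -1300247382376/1259655 ≈ -1.0322e+6)
y = 24500 (y = (-5 + 10)*4900 = 5*4900 = 24500)
c - y = -1300247382376/1259655 - 1*24500 = -1300247382376/1259655 - 24500 = -1331108929876/1259655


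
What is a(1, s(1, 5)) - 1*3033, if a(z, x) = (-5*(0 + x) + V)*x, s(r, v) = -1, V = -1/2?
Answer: -6075/2 ≈ -3037.5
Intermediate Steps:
V = -½ (V = -1*½ = -½ ≈ -0.50000)
a(z, x) = x*(-½ - 5*x) (a(z, x) = (-5*(0 + x) - ½)*x = (-5*x - ½)*x = (-½ - 5*x)*x = x*(-½ - 5*x))
a(1, s(1, 5)) - 1*3033 = -½*(-1)*(1 + 10*(-1)) - 1*3033 = -½*(-1)*(1 - 10) - 3033 = -½*(-1)*(-9) - 3033 = -9/2 - 3033 = -6075/2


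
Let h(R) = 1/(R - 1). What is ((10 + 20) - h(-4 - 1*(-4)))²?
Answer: 961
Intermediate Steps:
h(R) = 1/(-1 + R)
((10 + 20) - h(-4 - 1*(-4)))² = ((10 + 20) - 1/(-1 + (-4 - 1*(-4))))² = (30 - 1/(-1 + (-4 + 4)))² = (30 - 1/(-1 + 0))² = (30 - 1/(-1))² = (30 - 1*(-1))² = (30 + 1)² = 31² = 961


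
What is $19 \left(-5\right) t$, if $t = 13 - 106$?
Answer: $8835$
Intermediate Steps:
$t = -93$ ($t = 13 - 106 = -93$)
$19 \left(-5\right) t = 19 \left(-5\right) \left(-93\right) = \left(-95\right) \left(-93\right) = 8835$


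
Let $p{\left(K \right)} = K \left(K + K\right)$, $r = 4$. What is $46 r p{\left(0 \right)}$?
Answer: $0$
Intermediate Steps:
$p{\left(K \right)} = 2 K^{2}$ ($p{\left(K \right)} = K 2 K = 2 K^{2}$)
$46 r p{\left(0 \right)} = 46 \cdot 4 \cdot 2 \cdot 0^{2} = 184 \cdot 2 \cdot 0 = 184 \cdot 0 = 0$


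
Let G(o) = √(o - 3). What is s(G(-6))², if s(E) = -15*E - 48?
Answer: 279 + 4320*I ≈ 279.0 + 4320.0*I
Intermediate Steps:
G(o) = √(-3 + o)
s(E) = -48 - 15*E
s(G(-6))² = (-48 - 15*√(-3 - 6))² = (-48 - 45*I)²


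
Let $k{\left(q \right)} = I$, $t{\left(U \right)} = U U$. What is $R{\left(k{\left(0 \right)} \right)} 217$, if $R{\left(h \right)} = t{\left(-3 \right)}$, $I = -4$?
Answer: $1953$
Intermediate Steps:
$t{\left(U \right)} = U^{2}$
$k{\left(q \right)} = -4$
$R{\left(h \right)} = 9$ ($R{\left(h \right)} = \left(-3\right)^{2} = 9$)
$R{\left(k{\left(0 \right)} \right)} 217 = 9 \cdot 217 = 1953$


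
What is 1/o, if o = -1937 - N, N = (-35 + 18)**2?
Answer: -1/2226 ≈ -0.00044924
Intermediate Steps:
N = 289 (N = (-17)**2 = 289)
o = -2226 (o = -1937 - 1*289 = -1937 - 289 = -2226)
1/o = 1/(-2226) = -1/2226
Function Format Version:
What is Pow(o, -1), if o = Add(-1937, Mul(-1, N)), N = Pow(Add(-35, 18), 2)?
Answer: Rational(-1, 2226) ≈ -0.00044924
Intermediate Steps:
N = 289 (N = Pow(-17, 2) = 289)
o = -2226 (o = Add(-1937, Mul(-1, 289)) = Add(-1937, -289) = -2226)
Pow(o, -1) = Pow(-2226, -1) = Rational(-1, 2226)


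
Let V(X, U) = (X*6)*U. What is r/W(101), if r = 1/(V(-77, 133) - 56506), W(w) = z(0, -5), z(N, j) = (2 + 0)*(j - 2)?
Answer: 1/1651328 ≈ 6.0557e-7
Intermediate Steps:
V(X, U) = 6*U*X (V(X, U) = (6*X)*U = 6*U*X)
z(N, j) = -4 + 2*j (z(N, j) = 2*(-2 + j) = -4 + 2*j)
W(w) = -14 (W(w) = -4 + 2*(-5) = -4 - 10 = -14)
r = -1/117952 (r = 1/(6*133*(-77) - 56506) = 1/(-61446 - 56506) = 1/(-117952) = -1/117952 ≈ -8.4780e-6)
r/W(101) = -1/117952/(-14) = -1/117952*(-1/14) = 1/1651328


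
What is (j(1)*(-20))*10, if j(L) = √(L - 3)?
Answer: -200*I*√2 ≈ -282.84*I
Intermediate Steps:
j(L) = √(-3 + L)
(j(1)*(-20))*10 = (√(-3 + 1)*(-20))*10 = (√(-2)*(-20))*10 = ((I*√2)*(-20))*10 = -20*I*√2*10 = -200*I*√2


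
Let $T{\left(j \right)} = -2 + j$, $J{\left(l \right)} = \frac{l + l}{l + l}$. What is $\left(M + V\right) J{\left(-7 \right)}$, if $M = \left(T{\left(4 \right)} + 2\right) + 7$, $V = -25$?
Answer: $-14$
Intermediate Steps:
$J{\left(l \right)} = 1$ ($J{\left(l \right)} = \frac{2 l}{2 l} = 2 l \frac{1}{2 l} = 1$)
$M = 11$ ($M = \left(\left(-2 + 4\right) + 2\right) + 7 = \left(2 + 2\right) + 7 = 4 + 7 = 11$)
$\left(M + V\right) J{\left(-7 \right)} = \left(11 - 25\right) 1 = \left(-14\right) 1 = -14$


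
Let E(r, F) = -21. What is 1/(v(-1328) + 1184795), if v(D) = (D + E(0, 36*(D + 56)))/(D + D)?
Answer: 2656/3146816869 ≈ 8.4403e-7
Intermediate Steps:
v(D) = (-21 + D)/(2*D) (v(D) = (D - 21)/(D + D) = (-21 + D)/((2*D)) = (-21 + D)*(1/(2*D)) = (-21 + D)/(2*D))
1/(v(-1328) + 1184795) = 1/((½)*(-21 - 1328)/(-1328) + 1184795) = 1/((½)*(-1/1328)*(-1349) + 1184795) = 1/(1349/2656 + 1184795) = 1/(3146816869/2656) = 2656/3146816869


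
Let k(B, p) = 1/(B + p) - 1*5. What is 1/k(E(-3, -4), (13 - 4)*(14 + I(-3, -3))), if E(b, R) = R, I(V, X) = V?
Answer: -95/474 ≈ -0.20042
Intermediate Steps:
k(B, p) = -5 + 1/(B + p) (k(B, p) = 1/(B + p) - 5 = -5 + 1/(B + p))
1/k(E(-3, -4), (13 - 4)*(14 + I(-3, -3))) = 1/((1 - 5*(-4) - 5*(13 - 4)*(14 - 3))/(-4 + (13 - 4)*(14 - 3))) = 1/((1 + 20 - 45*11)/(-4 + 9*11)) = 1/((1 + 20 - 5*99)/(-4 + 99)) = 1/((1 + 20 - 495)/95) = 1/((1/95)*(-474)) = 1/(-474/95) = -95/474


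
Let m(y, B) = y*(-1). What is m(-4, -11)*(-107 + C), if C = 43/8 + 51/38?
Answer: -15243/38 ≈ -401.13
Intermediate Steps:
m(y, B) = -y
C = 1021/152 (C = 43*(⅛) + 51*(1/38) = 43/8 + 51/38 = 1021/152 ≈ 6.7171)
m(-4, -11)*(-107 + C) = (-1*(-4))*(-107 + 1021/152) = 4*(-15243/152) = -15243/38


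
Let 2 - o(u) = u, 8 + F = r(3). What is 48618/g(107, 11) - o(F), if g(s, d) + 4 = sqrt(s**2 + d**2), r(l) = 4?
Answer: 62574/5777 + 24309*sqrt(11570)/5777 ≈ 463.45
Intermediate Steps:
F = -4 (F = -8 + 4 = -4)
g(s, d) = -4 + sqrt(d**2 + s**2) (g(s, d) = -4 + sqrt(s**2 + d**2) = -4 + sqrt(d**2 + s**2))
o(u) = 2 - u
48618/g(107, 11) - o(F) = 48618/(-4 + sqrt(11**2 + 107**2)) - (2 - 1*(-4)) = 48618/(-4 + sqrt(121 + 11449)) - (2 + 4) = 48618/(-4 + sqrt(11570)) - 1*6 = 48618/(-4 + sqrt(11570)) - 6 = -6 + 48618/(-4 + sqrt(11570))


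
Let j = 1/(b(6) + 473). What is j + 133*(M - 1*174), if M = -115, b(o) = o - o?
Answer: -18180700/473 ≈ -38437.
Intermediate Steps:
b(o) = 0
j = 1/473 (j = 1/(0 + 473) = 1/473 ≈ 0.0021142)
j + 133*(M - 1*174) = 1/473 + 133*(-115 - 1*174) = 1/473 + 133*(-115 - 174) = 1/473 + 133*(-289) = 1/473 - 38437 = -18180700/473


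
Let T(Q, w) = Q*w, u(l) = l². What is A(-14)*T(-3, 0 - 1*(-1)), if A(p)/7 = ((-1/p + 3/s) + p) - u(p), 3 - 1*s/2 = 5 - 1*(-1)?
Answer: 4419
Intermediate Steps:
s = -6 (s = 6 - 2*(5 - 1*(-1)) = 6 - 2*(5 + 1) = 6 - 2*6 = 6 - 12 = -6)
A(p) = -7/2 - 7/p - 7*p² + 7*p (A(p) = 7*(((-1/p + 3/(-6)) + p) - p²) = 7*(((-1/p + 3*(-⅙)) + p) - p²) = 7*(((-1/p - ½) + p) - p²) = 7*(((-½ - 1/p) + p) - p²) = 7*((-½ + p - 1/p) - p²) = 7*(-½ + p - 1/p - p²) = -7/2 - 7/p - 7*p² + 7*p)
A(-14)*T(-3, 0 - 1*(-1)) = (-7/2 - 7/(-14) - 7*(-14)² + 7*(-14))*(-3*(0 - 1*(-1))) = (-7/2 - 7*(-1/14) - 7*196 - 98)*(-3*(0 + 1)) = (-7/2 + ½ - 1372 - 98)*(-3*1) = -1473*(-3) = 4419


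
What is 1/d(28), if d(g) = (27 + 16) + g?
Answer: 1/71 ≈ 0.014085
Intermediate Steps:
d(g) = 43 + g
1/d(28) = 1/(43 + 28) = 1/71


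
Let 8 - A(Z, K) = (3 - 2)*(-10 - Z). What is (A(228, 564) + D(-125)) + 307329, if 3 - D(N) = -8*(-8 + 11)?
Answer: 307602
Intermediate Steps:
A(Z, K) = 18 + Z (A(Z, K) = 8 - (3 - 2)*(-10 - Z) = 8 - (-10 - Z) = 8 + (10 + Z) = 18 + Z)
D(N) = 27 (D(N) = 3 - (-8)*(-8 + 11) = 3 - (-8)*3 = 3 - 1*(-24) = 3 + 24 = 27)
(A(228, 564) + D(-125)) + 307329 = ((18 + 228) + 27) + 307329 = (246 + 27) + 307329 = 273 + 307329 = 307602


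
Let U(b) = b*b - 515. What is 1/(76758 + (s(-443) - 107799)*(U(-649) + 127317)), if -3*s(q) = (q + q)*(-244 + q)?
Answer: -1/170260619321 ≈ -5.8734e-12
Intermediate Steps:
U(b) = -515 + b² (U(b) = b² - 515 = -515 + b²)
s(q) = -2*q*(-244 + q)/3 (s(q) = -(q + q)*(-244 + q)/3 = -2*q*(-244 + q)/3)
1/(76758 + (s(-443) - 107799)*(U(-649) + 127317)) = 1/(76758 + ((⅔)*(-443)*(244 - 1*(-443)) - 107799)*((-515 + (-649)²) + 127317)) = 1/(76758 + ((⅔)*(-443)*(244 + 443) - 107799)*((-515 + 421201) + 127317)) = 1/(76758 + ((⅔)*(-443)*687 - 107799)*(420686 + 127317)) = 1/(76758 + (-202894 - 107799)*548003) = 1/(76758 - 310693*548003) = 1/(76758 - 170260696079) = 1/(-170260619321) = -1/170260619321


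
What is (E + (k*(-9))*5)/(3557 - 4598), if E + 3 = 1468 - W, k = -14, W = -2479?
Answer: -4574/1041 ≈ -4.3939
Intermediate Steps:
E = 3944 (E = -3 + (1468 - 1*(-2479)) = -3 + (1468 + 2479) = -3 + 3947 = 3944)
(E + (k*(-9))*5)/(3557 - 4598) = (3944 - 14*(-9)*5)/(3557 - 4598) = (3944 + 126*5)/(-1041) = (3944 + 630)*(-1/1041) = 4574*(-1/1041) = -4574/1041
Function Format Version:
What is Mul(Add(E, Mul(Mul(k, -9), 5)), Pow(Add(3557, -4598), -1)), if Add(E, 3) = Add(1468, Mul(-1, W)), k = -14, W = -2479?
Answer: Rational(-4574, 1041) ≈ -4.3939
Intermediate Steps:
E = 3944 (E = Add(-3, Add(1468, Mul(-1, -2479))) = Add(-3, Add(1468, 2479)) = Add(-3, 3947) = 3944)
Mul(Add(E, Mul(Mul(k, -9), 5)), Pow(Add(3557, -4598), -1)) = Mul(Add(3944, Mul(Mul(-14, -9), 5)), Pow(Add(3557, -4598), -1)) = Mul(Add(3944, Mul(126, 5)), Pow(-1041, -1)) = Mul(Add(3944, 630), Rational(-1, 1041)) = Mul(4574, Rational(-1, 1041)) = Rational(-4574, 1041)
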